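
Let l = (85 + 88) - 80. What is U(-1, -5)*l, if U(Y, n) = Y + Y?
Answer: -186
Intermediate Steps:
U(Y, n) = 2*Y
l = 93 (l = 173 - 80 = 93)
U(-1, -5)*l = (2*(-1))*93 = -2*93 = -186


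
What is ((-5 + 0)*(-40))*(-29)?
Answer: -5800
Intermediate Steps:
((-5 + 0)*(-40))*(-29) = -5*(-40)*(-29) = 200*(-29) = -5800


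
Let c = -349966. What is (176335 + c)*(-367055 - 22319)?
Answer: 67607396994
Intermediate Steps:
(176335 + c)*(-367055 - 22319) = (176335 - 349966)*(-367055 - 22319) = -173631*(-389374) = 67607396994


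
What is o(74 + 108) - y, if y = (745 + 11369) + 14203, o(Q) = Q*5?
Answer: -25407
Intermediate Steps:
o(Q) = 5*Q
y = 26317 (y = 12114 + 14203 = 26317)
o(74 + 108) - y = 5*(74 + 108) - 1*26317 = 5*182 - 26317 = 910 - 26317 = -25407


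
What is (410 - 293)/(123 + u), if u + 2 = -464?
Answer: -117/343 ≈ -0.34111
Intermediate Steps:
u = -466 (u = -2 - 464 = -466)
(410 - 293)/(123 + u) = (410 - 293)/(123 - 466) = 117/(-343) = 117*(-1/343) = -117/343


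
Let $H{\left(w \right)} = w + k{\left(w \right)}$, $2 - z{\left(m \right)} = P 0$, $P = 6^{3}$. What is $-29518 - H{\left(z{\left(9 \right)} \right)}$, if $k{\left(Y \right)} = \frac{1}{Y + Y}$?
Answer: $- \frac{118081}{4} \approx -29520.0$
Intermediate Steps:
$P = 216$
$k{\left(Y \right)} = \frac{1}{2 Y}$
$z{\left(m \right)} = 2$ ($z{\left(m \right)} = 2 - 216 \cdot 0 = 2 - 0 = 2 + 0 = 2$)
$H{\left(w \right)} = w + \frac{1}{2 w}$
$-29518 - H{\left(z{\left(9 \right)} \right)} = -29518 - \left(2 + \frac{1}{2 \cdot 2}\right) = -29518 - \left(2 + \frac{1}{2} \cdot \frac{1}{2}\right) = -29518 - \left(2 + \frac{1}{4}\right) = -29518 - \frac{9}{4} = - \frac{118081}{4}$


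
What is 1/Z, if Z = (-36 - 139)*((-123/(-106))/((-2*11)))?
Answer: 2332/21525 ≈ 0.10834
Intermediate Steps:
Z = 21525/2332 (Z = -175*(-123*(-1/106))/(-22) = -21525*(-1)/(106*22) = -175*(-123/2332) = 21525/2332 ≈ 9.2303)
1/Z = 1/(21525/2332) = 2332/21525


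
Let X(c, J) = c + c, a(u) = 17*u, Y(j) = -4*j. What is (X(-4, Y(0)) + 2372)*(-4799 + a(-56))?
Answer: -13595364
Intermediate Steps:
X(c, J) = 2*c
(X(-4, Y(0)) + 2372)*(-4799 + a(-56)) = (2*(-4) + 2372)*(-4799 + 17*(-56)) = (-8 + 2372)*(-4799 - 952) = 2364*(-5751) = -13595364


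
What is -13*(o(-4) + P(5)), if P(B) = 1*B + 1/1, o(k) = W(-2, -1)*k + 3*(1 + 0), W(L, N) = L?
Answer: -221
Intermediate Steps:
o(k) = 3 - 2*k (o(k) = -2*k + 3*(1 + 0) = -2*k + 3*1 = -2*k + 3 = 3 - 2*k)
P(B) = 1 + B (P(B) = B + 1 = 1 + B)
-13*(o(-4) + P(5)) = -13*((3 - 2*(-4)) + (1 + 5)) = -13*((3 + 8) + 6) = -13*(11 + 6) = -13*17 = -221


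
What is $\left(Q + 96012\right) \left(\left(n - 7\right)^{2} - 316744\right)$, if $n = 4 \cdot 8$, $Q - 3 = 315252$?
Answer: $-130009312773$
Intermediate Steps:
$Q = 315255$ ($Q = 3 + 315252 = 315255$)
$n = 32$
$\left(Q + 96012\right) \left(\left(n - 7\right)^{2} - 316744\right) = \left(315255 + 96012\right) \left(\left(32 - 7\right)^{2} - 316744\right) = 411267 \left(25^{2} - 316744\right) = 411267 \left(625 - 316744\right) = 411267 \left(-316119\right) = -130009312773$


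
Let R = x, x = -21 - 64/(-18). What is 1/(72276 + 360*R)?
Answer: 1/65996 ≈ 1.5152e-5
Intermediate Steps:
x = -157/9 (x = -21 - 64*(-1)/18 = -21 - 1*(-32/9) = -21 + 32/9 = -157/9 ≈ -17.444)
R = -157/9 ≈ -17.444
1/(72276 + 360*R) = 1/(72276 + 360*(-157/9)) = 1/(72276 - 6280) = 1/65996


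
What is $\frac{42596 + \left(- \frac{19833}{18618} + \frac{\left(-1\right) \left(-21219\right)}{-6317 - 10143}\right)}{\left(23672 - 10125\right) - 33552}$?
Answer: $- \frac{2175486635393}{1021762976900} \approx -2.1292$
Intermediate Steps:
$\frac{42596 + \left(- \frac{19833}{18618} + \frac{\left(-1\right) \left(-21219\right)}{-6317 - 10143}\right)}{\left(23672 - 10125\right) - 33552} = \frac{42596 + \left(\left(-19833\right) \frac{1}{18618} + \frac{21219}{-6317 - 10143}\right)}{\left(23672 - 10125\right) - 33552} = \frac{42596 + \left(- \frac{6611}{6206} + \frac{21219}{-16460}\right)}{13547 - 33552} = \frac{42596 + \left(- \frac{6611}{6206} + 21219 \left(- \frac{1}{16460}\right)\right)}{-20005} = \left(42596 - \frac{120251087}{51075380}\right) \left(- \frac{1}{20005}\right) = \frac{2175486635393}{51075380} \left(- \frac{1}{20005}\right) = - \frac{2175486635393}{1021762976900}$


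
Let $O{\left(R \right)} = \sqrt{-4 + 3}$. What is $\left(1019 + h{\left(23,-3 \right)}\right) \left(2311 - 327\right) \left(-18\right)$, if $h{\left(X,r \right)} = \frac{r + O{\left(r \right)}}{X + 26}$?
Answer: $- \frac{1783028736}{49} - \frac{35712 i}{49} \approx -3.6388 \cdot 10^{7} - 728.82 i$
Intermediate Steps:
$O{\left(R \right)} = i$ ($O{\left(R \right)} = \sqrt{-1} = i$)
$h{\left(X,r \right)} = \frac{i + r}{26 + X}$ ($h{\left(X,r \right)} = \frac{r + i}{X + 26} = \frac{i + r}{26 + X}$)
$\left(1019 + h{\left(23,-3 \right)}\right) \left(2311 - 327\right) \left(-18\right) = \left(1019 + \frac{i - 3}{26 + 23}\right) \left(2311 - 327\right) \left(-18\right) = \left(1019 + \frac{-3 + i}{49}\right) 1984 \left(-18\right) = \left(1019 - \left(\frac{3}{49} - \frac{i}{49}\right)\right) 1984 \left(-18\right) = \left(\frac{49928}{49} + \frac{i}{49}\right) 1984 \left(-18\right) = \left(\frac{99057152}{49} + \frac{1984 i}{49}\right) \left(-18\right) = - \frac{1783028736}{49} - \frac{35712 i}{49}$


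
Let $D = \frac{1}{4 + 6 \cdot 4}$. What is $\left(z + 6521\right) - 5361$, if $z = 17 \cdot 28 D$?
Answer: $1177$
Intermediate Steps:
$D = \frac{1}{28}$ ($D = \frac{1}{4 + 24} = \frac{1}{28} \approx 0.035714$)
$z = 17$ ($z = 17 \cdot 28 \cdot \frac{1}{28} = 476 \cdot \frac{1}{28} = 17$)
$\left(z + 6521\right) - 5361 = \left(17 + 6521\right) - 5361 = 6538 - 5361 = 1177$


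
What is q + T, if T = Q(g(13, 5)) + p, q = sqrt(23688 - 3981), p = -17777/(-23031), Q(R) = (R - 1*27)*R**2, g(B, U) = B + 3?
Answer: -64837519/23031 + sqrt(19707) ≈ -2674.8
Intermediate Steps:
g(B, U) = 3 + B
Q(R) = R**2*(-27 + R) (Q(R) = (R - 27)*R**2 = (-27 + R)*R**2 = R**2*(-27 + R))
p = 17777/23031 (p = -17777*(-1/23031) = 17777/23031 ≈ 0.77187)
q = sqrt(19707) ≈ 140.38
T = -64837519/23031 (T = (3 + 13)**2*(-27 + (3 + 13)) + 17777/23031 = 16**2*(-27 + 16) + 17777/23031 = 256*(-11) + 17777/23031 = -2816 + 17777/23031 = -64837519/23031 ≈ -2815.2)
q + T = sqrt(19707) - 64837519/23031 = -64837519/23031 + sqrt(19707)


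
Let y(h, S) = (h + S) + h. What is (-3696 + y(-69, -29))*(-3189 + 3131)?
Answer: 224054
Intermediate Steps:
y(h, S) = S + 2*h (y(h, S) = (S + h) + h = S + 2*h)
(-3696 + y(-69, -29))*(-3189 + 3131) = (-3696 + (-29 + 2*(-69)))*(-3189 + 3131) = (-3696 + (-29 - 138))*(-58) = (-3696 - 167)*(-58) = -3863*(-58) = 224054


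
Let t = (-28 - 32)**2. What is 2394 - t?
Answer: -1206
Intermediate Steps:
t = 3600 (t = (-60)**2 = 3600)
2394 - t = 2394 - 1*3600 = 2394 - 3600 = -1206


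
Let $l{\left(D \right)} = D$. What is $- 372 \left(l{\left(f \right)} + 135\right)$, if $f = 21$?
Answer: $-58032$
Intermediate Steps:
$- 372 \left(l{\left(f \right)} + 135\right) = - 372 \left(21 + 135\right) = \left(-372\right) 156 = -58032$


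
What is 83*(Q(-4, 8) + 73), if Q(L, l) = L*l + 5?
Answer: 3818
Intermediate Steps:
Q(L, l) = 5 + L*l
83*(Q(-4, 8) + 73) = 83*((5 - 4*8) + 73) = 83*((5 - 32) + 73) = 83*(-27 + 73) = 83*46 = 3818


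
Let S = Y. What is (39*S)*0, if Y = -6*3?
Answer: 0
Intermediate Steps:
Y = -18
S = -18
(39*S)*0 = (39*(-18))*0 = -702*0 = 0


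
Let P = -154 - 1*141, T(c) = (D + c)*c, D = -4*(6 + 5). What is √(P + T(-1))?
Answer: 5*I*√10 ≈ 15.811*I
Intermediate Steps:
D = -44 (D = -4*11 = -44)
T(c) = c*(-44 + c) (T(c) = (-44 + c)*c = c*(-44 + c))
P = -295 (P = -154 - 141 = -295)
√(P + T(-1)) = √(-295 - (-44 - 1)) = √(-295 - 1*(-45)) = √(-295 + 45) = √(-250) = 5*I*√10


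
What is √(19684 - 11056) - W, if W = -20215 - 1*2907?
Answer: 23122 + 2*√2157 ≈ 23215.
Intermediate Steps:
W = -23122 (W = -20215 - 2907 = -23122)
√(19684 - 11056) - W = √(19684 - 11056) - 1*(-23122) = √8628 + 23122 = 2*√2157 + 23122 = 23122 + 2*√2157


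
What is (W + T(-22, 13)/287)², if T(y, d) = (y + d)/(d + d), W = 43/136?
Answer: 25542752041/257470997056 ≈ 0.099206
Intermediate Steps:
W = 43/136 (W = 43*(1/136) = 43/136 ≈ 0.31618)
T(y, d) = (d + y)/(2*d) (T(y, d) = (d + y)/((2*d)) = (d + y)*(1/(2*d)) = (d + y)/(2*d))
(W + T(-22, 13)/287)² = (43/136 + ((½)*(13 - 22)/13)/287)² = (43/136 + ((½)*(1/13)*(-9))*(1/287))² = (43/136 - 9/26*1/287)² = (43/136 - 9/7462)² = (159821/507416)² = 25542752041/257470997056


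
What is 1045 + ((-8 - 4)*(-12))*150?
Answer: 22645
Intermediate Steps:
1045 + ((-8 - 4)*(-12))*150 = 1045 - 12*(-12)*150 = 1045 + 144*150 = 1045 + 21600 = 22645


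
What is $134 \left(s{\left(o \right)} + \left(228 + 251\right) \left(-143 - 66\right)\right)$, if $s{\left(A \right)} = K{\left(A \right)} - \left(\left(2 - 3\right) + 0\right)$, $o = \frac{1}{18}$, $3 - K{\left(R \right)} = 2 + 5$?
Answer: $-13415276$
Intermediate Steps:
$K{\left(R \right)} = -4$ ($K{\left(R \right)} = 3 - \left(2 + 5\right) = 3 - 7 = -4$)
$o = \frac{1}{18} \approx 0.055556$
$s{\left(A \right)} = -3$ ($s{\left(A \right)} = -4 - \left(\left(2 - 3\right) + 0\right) = -4 - \left(-1 + 0\right) = -4 - -1 = -4 + 1 = -3$)
$134 \left(s{\left(o \right)} + \left(228 + 251\right) \left(-143 - 66\right)\right) = 134 \left(-3 + \left(228 + 251\right) \left(-143 - 66\right)\right) = 134 \left(-3 + 479 \left(-209\right)\right) = 134 \left(-3 - 100111\right) = 134 \left(-100114\right) = -13415276$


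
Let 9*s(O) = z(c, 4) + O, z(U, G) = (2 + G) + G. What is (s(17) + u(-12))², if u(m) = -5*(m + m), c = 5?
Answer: 15129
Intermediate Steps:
z(U, G) = 2 + 2*G
u(m) = -10*m
s(O) = 10/9 + O/9 (s(O) = ((2 + 2*4) + O)/9 = ((2 + 8) + O)/9 = (10 + O)/9 = 10/9 + O/9)
(s(17) + u(-12))² = ((10/9 + (⅑)*17) - 10*(-12))² = ((10/9 + 17/9) + 120)² = (3 + 120)² = 123² = 15129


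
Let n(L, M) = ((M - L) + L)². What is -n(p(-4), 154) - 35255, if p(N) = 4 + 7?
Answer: -58971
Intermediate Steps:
p(N) = 11
n(L, M) = M²
-n(p(-4), 154) - 35255 = -1*154² - 35255 = -1*23716 - 35255 = -23716 - 35255 = -58971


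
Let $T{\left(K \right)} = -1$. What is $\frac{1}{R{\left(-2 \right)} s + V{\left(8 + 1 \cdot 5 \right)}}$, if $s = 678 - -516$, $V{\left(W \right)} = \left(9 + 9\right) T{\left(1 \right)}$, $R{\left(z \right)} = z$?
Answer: $- \frac{1}{2406} \approx -0.00041563$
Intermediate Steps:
$V{\left(W \right)} = -18$ ($V{\left(W \right)} = \left(9 + 9\right) \left(-1\right) = 18 \left(-1\right) = -18$)
$s = 1194$ ($s = 678 + 516 = 1194$)
$\frac{1}{R{\left(-2 \right)} s + V{\left(8 + 1 \cdot 5 \right)}} = \frac{1}{\left(-2\right) 1194 - 18} = \frac{1}{-2388 - 18} = \frac{1}{-2406} = - \frac{1}{2406}$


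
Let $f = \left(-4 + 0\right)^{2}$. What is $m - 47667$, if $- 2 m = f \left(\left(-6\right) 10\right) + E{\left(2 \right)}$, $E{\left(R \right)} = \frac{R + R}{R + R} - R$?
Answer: $- \frac{94373}{2} \approx -47187.0$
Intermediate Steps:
$E{\left(R \right)} = 1 - R$ ($E{\left(R \right)} = \frac{2 R}{2 R} - R = 2 R \frac{1}{2 R} - R = 1 - R$)
$f = 16$ ($f = \left(-4\right)^{2} = 16$)
$m = \frac{961}{2}$ ($m = - \frac{16 \left(\left(-6\right) 10\right) + \left(1 - 2\right)}{2} = - \frac{16 \left(-60\right) + \left(1 - 2\right)}{2} = - \frac{-960 - 1}{2} = \left(- \frac{1}{2}\right) \left(-961\right) = \frac{961}{2} \approx 480.5$)
$m - 47667 = \frac{961}{2} - 47667 = - \frac{94373}{2}$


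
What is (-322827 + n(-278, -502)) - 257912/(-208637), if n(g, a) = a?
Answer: -67458134661/208637 ≈ -3.2333e+5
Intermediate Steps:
(-322827 + n(-278, -502)) - 257912/(-208637) = (-322827 - 502) - 257912/(-208637) = -323329 - 257912*(-1/208637) = -323329 + 257912/208637 = -67458134661/208637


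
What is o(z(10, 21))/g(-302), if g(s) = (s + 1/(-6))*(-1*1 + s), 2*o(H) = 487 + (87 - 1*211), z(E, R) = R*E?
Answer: 363/183113 ≈ 0.0019824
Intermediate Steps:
z(E, R) = E*R
o(H) = 363/2 (o(H) = (487 + (87 - 1*211))/2 = (487 + (87 - 211))/2 = (487 - 124)/2 = (1/2)*363 = 363/2)
g(s) = (-1 + s)*(-1/6 + s) (g(s) = (s - 1/6)*(-1 + s) = (-1/6 + s)*(-1 + s) = (-1 + s)*(-1/6 + s))
o(z(10, 21))/g(-302) = 363/(2*(1/6 + (-302)**2 - 7/6*(-302))) = 363/(2*(1/6 + 91204 + 1057/3)) = 363/(2*(183113/2)) = (363/2)*(2/183113) = 363/183113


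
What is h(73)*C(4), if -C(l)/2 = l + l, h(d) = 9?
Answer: -144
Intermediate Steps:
C(l) = -4*l (C(l) = -2*(l + l) = -4*l)
h(73)*C(4) = 9*(-4*4) = 9*(-16) = -144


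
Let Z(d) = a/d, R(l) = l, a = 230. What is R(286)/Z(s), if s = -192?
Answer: -27456/115 ≈ -238.75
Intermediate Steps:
Z(d) = 230/d
R(286)/Z(s) = 286/((230/(-192))) = 286/((230*(-1/192))) = 286/(-115/96) = 286*(-96/115) = -27456/115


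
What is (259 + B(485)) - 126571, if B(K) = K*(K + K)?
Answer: 344138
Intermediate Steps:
B(K) = 2*K² (B(K) = K*(2*K) = 2*K²)
(259 + B(485)) - 126571 = (259 + 2*485²) - 126571 = (259 + 2*235225) - 126571 = (259 + 470450) - 126571 = 470709 - 126571 = 344138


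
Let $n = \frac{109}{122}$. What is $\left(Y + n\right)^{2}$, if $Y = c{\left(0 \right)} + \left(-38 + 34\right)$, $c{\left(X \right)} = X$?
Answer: $\frac{143641}{14884} \approx 9.6507$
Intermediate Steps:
$n = \frac{109}{122}$ ($n = 109 \cdot \frac{1}{122} = \frac{109}{122} \approx 0.89344$)
$Y = -4$ ($Y = 0 + \left(-38 + 34\right) = 0 - 4 = -4$)
$\left(Y + n\right)^{2} = \left(-4 + \frac{109}{122}\right)^{2} = \left(- \frac{379}{122}\right)^{2} = \frac{143641}{14884}$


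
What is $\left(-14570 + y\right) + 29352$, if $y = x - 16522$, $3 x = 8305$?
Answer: $\frac{3085}{3} \approx 1028.3$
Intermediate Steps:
$x = \frac{8305}{3}$ ($x = \frac{1}{3} \cdot 8305 = \frac{8305}{3} \approx 2768.3$)
$y = - \frac{41261}{3}$ ($y = \frac{8305}{3} - 16522 = - \frac{41261}{3} \approx -13754.0$)
$\left(-14570 + y\right) + 29352 = \left(-14570 - \frac{41261}{3}\right) + 29352 = - \frac{84971}{3} + 29352 = \frac{3085}{3}$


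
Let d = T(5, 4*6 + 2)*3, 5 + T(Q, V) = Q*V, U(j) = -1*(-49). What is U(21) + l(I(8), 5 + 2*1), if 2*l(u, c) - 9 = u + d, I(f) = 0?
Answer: 241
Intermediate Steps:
U(j) = 49
T(Q, V) = -5 + Q*V
d = 375 (d = (-5 + 5*(4*6 + 2))*3 = (-5 + 5*(24 + 2))*3 = (-5 + 5*26)*3 = (-5 + 130)*3 = 125*3 = 375)
l(u, c) = 192 + u/2 (l(u, c) = 9/2 + (u + 375)/2 = 9/2 + (375 + u)/2 = 9/2 + (375/2 + u/2) = 192 + u/2)
U(21) + l(I(8), 5 + 2*1) = 49 + (192 + (½)*0) = 49 + (192 + 0) = 49 + 192 = 241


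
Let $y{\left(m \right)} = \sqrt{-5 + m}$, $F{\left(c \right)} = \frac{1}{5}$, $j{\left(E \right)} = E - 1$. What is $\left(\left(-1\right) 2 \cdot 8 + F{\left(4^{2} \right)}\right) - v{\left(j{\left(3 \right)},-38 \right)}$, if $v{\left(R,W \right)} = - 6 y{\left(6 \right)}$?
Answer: $- \frac{49}{5} \approx -9.8$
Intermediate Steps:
$j{\left(E \right)} = -1 + E$ ($j{\left(E \right)} = E - 1 = -1 + E$)
$F{\left(c \right)} = \frac{1}{5}$
$v{\left(R,W \right)} = -6$ ($v{\left(R,W \right)} = - 6 \sqrt{-5 + 6} = - 6 \sqrt{1} = \left(-6\right) 1 = -6$)
$\left(\left(-1\right) 2 \cdot 8 + F{\left(4^{2} \right)}\right) - v{\left(j{\left(3 \right)},-38 \right)} = \left(\left(-1\right) 2 \cdot 8 + \frac{1}{5}\right) - -6 = \left(\left(-2\right) 8 + \frac{1}{5}\right) + 6 = \left(-16 + \frac{1}{5}\right) + 6 = - \frac{79}{5} + 6 = - \frac{49}{5}$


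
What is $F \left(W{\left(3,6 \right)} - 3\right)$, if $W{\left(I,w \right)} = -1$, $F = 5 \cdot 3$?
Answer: $-60$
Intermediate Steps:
$F = 15$
$F \left(W{\left(3,6 \right)} - 3\right) = 15 \left(-1 - 3\right) = 15 \left(-4\right) = -60$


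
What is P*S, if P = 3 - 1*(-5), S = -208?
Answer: -1664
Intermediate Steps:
P = 8 (P = 3 + 5 = 8)
P*S = 8*(-208) = -1664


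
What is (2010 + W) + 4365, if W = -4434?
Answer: 1941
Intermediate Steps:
(2010 + W) + 4365 = (2010 - 4434) + 4365 = -2424 + 4365 = 1941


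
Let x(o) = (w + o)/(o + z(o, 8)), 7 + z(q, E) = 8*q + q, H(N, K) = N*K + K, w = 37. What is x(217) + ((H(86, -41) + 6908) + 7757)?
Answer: 24005228/2163 ≈ 11098.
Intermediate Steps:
H(N, K) = K + K*N (H(N, K) = K*N + K = K + K*N)
z(q, E) = -7 + 9*q (z(q, E) = -7 + (8*q + q) = -7 + 9*q)
x(o) = (37 + o)/(-7 + 10*o) (x(o) = (37 + o)/(o + (-7 + 9*o)) = (37 + o)/(-7 + 10*o))
x(217) + ((H(86, -41) + 6908) + 7757) = (37 + 217)/(-7 + 10*217) + ((-41*(1 + 86) + 6908) + 7757) = 254/(-7 + 2170) + ((-41*87 + 6908) + 7757) = 254/2163 + ((-3567 + 6908) + 7757) = (1/2163)*254 + (3341 + 7757) = 254/2163 + 11098 = 24005228/2163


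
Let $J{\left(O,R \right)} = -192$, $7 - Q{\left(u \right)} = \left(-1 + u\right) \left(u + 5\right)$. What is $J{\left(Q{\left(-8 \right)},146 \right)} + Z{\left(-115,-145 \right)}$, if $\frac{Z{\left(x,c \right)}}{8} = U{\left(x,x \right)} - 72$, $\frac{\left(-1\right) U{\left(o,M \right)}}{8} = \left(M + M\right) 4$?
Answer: $58112$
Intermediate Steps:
$U{\left(o,M \right)} = - 64 M$ ($U{\left(o,M \right)} = - 8 \left(M + M\right) 4 = - 8 \cdot 2 M 4 = - 8 \cdot 8 M = - 64 M$)
$Q{\left(u \right)} = 7 - \left(-1 + u\right) \left(5 + u\right)$ ($Q{\left(u \right)} = 7 - \left(-1 + u\right) \left(u + 5\right) = 7 - \left(-1 + u\right) \left(5 + u\right)$)
$Z{\left(x,c \right)} = -576 - 512 x$ ($Z{\left(x,c \right)} = 8 \left(- 64 x - 72\right) = 8 \left(-72 - 64 x\right) = -576 - 512 x$)
$J{\left(Q{\left(-8 \right)},146 \right)} + Z{\left(-115,-145 \right)} = -192 - -58304 = -192 + \left(-576 + 58880\right) = -192 + 58304 = 58112$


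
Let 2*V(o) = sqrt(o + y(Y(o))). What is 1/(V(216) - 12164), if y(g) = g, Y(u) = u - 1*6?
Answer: -24328/295925579 - sqrt(426)/295925579 ≈ -8.2280e-5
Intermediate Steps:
Y(u) = -6 + u (Y(u) = u - 6 = -6 + u)
V(o) = sqrt(-6 + 2*o)/2 (V(o) = sqrt(o + (-6 + o))/2 = sqrt(-6 + 2*o)/2)
1/(V(216) - 12164) = 1/(sqrt(-6 + 2*216)/2 - 12164) = 1/(sqrt(-6 + 432)/2 - 12164) = 1/(sqrt(426)/2 - 12164) = 1/(-12164 + sqrt(426)/2)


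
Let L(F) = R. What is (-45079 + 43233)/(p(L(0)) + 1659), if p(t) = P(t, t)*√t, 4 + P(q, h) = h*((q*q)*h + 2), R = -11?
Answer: -19383/14888182 + 170755*I*√11/14888182 ≈ -0.0013019 + 0.038039*I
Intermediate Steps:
L(F) = -11
P(q, h) = -4 + h*(2 + h*q²) (P(q, h) = -4 + h*((q*q)*h + 2) = -4 + h*(q²*h + 2) = -4 + h*(h*q² + 2) = -4 + h*(2 + h*q²))
p(t) = √t*(-4 + t⁴ + 2*t) (p(t) = (-4 + 2*t + t²*t²)*√t = (-4 + 2*t + t⁴)*√t = (-4 + t⁴ + 2*t)*√t = √t*(-4 + t⁴ + 2*t))
(-45079 + 43233)/(p(L(0)) + 1659) = (-45079 + 43233)/(√(-11)*(-4 + (-11)⁴ + 2*(-11)) + 1659) = -1846/((I*√11)*(-4 + 14641 - 22) + 1659) = -1846/((I*√11)*14615 + 1659) = -1846/(14615*I*√11 + 1659) = -1846/(1659 + 14615*I*√11)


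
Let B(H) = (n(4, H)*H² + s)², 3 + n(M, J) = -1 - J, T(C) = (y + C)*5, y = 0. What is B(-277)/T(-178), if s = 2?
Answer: -438777604986361/890 ≈ -4.9301e+11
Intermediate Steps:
T(C) = 5*C (T(C) = (0 + C)*5 = C*5 = 5*C)
n(M, J) = -4 - J (n(M, J) = -3 + (-1 - J) = -4 - J)
B(H) = (2 + H²*(-4 - H))² (B(H) = ((-4 - H)*H² + 2)² = (H²*(-4 - H) + 2)² = (2 + H²*(-4 - H))²)
B(-277)/T(-178) = (-2 + (-277)²*(4 - 277))²/((5*(-178))) = (-2 + 76729*(-273))²/(-890) = (-2 - 20947017)²*(-1/890) = (-20947019)²*(-1/890) = 438777604986361*(-1/890) = -438777604986361/890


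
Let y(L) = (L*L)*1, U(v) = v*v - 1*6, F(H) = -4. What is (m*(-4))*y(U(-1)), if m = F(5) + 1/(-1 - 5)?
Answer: 1250/3 ≈ 416.67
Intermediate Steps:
U(v) = -6 + v² (U(v) = v² - 6 = -6 + v²)
y(L) = L² (y(L) = L²*1 = L²)
m = -25/6 (m = -4 + 1/(-1 - 5) = -4 + 1/(-6) = -4 - ⅙ = -25/6 ≈ -4.1667)
(m*(-4))*y(U(-1)) = (-25/6*(-4))*(-6 + (-1)²)² = 50*(-6 + 1)²/3 = (50/3)*(-5)² = (50/3)*25 = 1250/3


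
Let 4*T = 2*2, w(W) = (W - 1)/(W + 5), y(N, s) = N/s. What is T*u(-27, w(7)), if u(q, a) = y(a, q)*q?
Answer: ½ ≈ 0.50000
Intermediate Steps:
w(W) = (-1 + W)/(5 + W)
u(q, a) = a (u(q, a) = (a/q)*q = a)
T = 1 (T = (2*2)/4 = (¼)*4 = 1)
T*u(-27, w(7)) = 1*((-1 + 7)/(5 + 7)) = 1*(6/12) = 1*((1/12)*6) = 1*(½) = ½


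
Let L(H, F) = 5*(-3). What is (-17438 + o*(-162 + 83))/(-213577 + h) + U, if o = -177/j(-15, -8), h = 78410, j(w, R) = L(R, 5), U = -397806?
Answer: -15814772127/39755 ≈ -3.9781e+5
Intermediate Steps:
L(H, F) = -15
j(w, R) = -15
o = 59/5 (o = -177/(-15) = -177*(-1/15) = 59/5 ≈ 11.800)
(-17438 + o*(-162 + 83))/(-213577 + h) + U = (-17438 + 59*(-162 + 83)/5)/(-213577 + 78410) - 397806 = (-17438 + (59/5)*(-79))/(-135167) - 397806 = (-17438 - 4661/5)*(-1/135167) - 397806 = -91851/5*(-1/135167) - 397806 = 5403/39755 - 397806 = -15814772127/39755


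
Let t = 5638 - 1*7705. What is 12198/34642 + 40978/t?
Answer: -697173305/35802507 ≈ -19.473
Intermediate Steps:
t = -2067 (t = 5638 - 7705 = -2067)
12198/34642 + 40978/t = 12198/34642 + 40978/(-2067) = 12198*(1/34642) + 40978*(-1/2067) = 6099/17321 - 40978/2067 = -697173305/35802507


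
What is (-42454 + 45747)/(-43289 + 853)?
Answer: -3293/42436 ≈ -0.077599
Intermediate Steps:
(-42454 + 45747)/(-43289 + 853) = 3293/(-42436) = 3293*(-1/42436) = -3293/42436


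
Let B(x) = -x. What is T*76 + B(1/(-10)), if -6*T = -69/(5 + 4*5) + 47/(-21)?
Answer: 199739/3150 ≈ 63.409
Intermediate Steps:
T = 1312/1575 (T = -(-69/(5 + 4*5) + 47/(-21))/6 = -(-69/(5 + 20) + 47*(-1/21))/6 = -(-69/25 - 47/21)/6 = -⅙*(-2624/525) = 1312/1575 ≈ 0.83302)
T*76 + B(1/(-10)) = (1312/1575)*76 - 1/(-10) = 99712/1575 - 1*(-⅒) = 99712/1575 + ⅒ = 199739/3150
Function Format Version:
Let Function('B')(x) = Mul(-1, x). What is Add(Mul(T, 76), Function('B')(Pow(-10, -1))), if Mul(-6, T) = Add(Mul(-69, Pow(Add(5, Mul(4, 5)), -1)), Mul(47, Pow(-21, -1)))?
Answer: Rational(199739, 3150) ≈ 63.409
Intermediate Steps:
T = Rational(1312, 1575) (T = Mul(Rational(-1, 6), Add(Mul(-69, Pow(Add(5, Mul(4, 5)), -1)), Mul(47, Pow(-21, -1)))) = Mul(Rational(-1, 6), Add(Mul(-69, Pow(Add(5, 20), -1)), Mul(47, Rational(-1, 21)))) = Mul(Rational(-1, 6), Add(Mul(-69, Pow(25, -1)), Rational(-47, 21))) = Mul(Rational(-1, 6), Add(Mul(-69, Rational(1, 25)), Rational(-47, 21))) = Mul(Rational(-1, 6), Add(Rational(-69, 25), Rational(-47, 21))) = Mul(Rational(-1, 6), Rational(-2624, 525)) = Rational(1312, 1575) ≈ 0.83302)
Add(Mul(T, 76), Function('B')(Pow(-10, -1))) = Add(Mul(Rational(1312, 1575), 76), Mul(-1, Pow(-10, -1))) = Add(Rational(99712, 1575), Mul(-1, Rational(-1, 10))) = Add(Rational(99712, 1575), Rational(1, 10)) = Rational(199739, 3150)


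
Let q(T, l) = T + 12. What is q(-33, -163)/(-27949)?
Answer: 21/27949 ≈ 0.00075137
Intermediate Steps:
q(T, l) = 12 + T
q(-33, -163)/(-27949) = (12 - 33)/(-27949) = -21*(-1/27949) = 21/27949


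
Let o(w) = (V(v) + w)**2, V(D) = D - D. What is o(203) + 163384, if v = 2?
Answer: 204593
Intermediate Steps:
V(D) = 0
o(w) = w**2 (o(w) = (0 + w)**2 = w**2)
o(203) + 163384 = 203**2 + 163384 = 41209 + 163384 = 204593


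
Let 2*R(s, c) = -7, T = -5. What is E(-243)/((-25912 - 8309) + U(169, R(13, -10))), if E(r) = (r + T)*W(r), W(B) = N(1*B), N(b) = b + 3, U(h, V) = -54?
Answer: -3968/2285 ≈ -1.7365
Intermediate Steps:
R(s, c) = -7/2 (R(s, c) = (1/2)*(-7) = -7/2)
N(b) = 3 + b
W(B) = 3 + B (W(B) = 3 + 1*B = 3 + B)
E(r) = (-5 + r)*(3 + r) (E(r) = (r - 5)*(3 + r) = (-5 + r)*(3 + r))
E(-243)/((-25912 - 8309) + U(169, R(13, -10))) = ((-5 - 243)*(3 - 243))/((-25912 - 8309) - 54) = (-248*(-240))/(-34221 - 54) = 59520/(-34275) = 59520*(-1/34275) = -3968/2285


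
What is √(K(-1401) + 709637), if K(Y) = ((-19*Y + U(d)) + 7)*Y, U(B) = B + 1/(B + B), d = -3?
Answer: I*√146355810/2 ≈ 6048.9*I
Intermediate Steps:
U(B) = B + 1/(2*B)
K(Y) = Y*(23/6 - 19*Y) (K(Y) = ((-19*Y + (-3 + (½)/(-3))) + 7)*Y = ((-19*Y + (-3 + (½)*(-⅓))) + 7)*Y = ((-19*Y + (-3 - ⅙)) + 7)*Y = ((-19*Y - 19/6) + 7)*Y = ((-19/6 - 19*Y) + 7)*Y = (23/6 - 19*Y)*Y = Y*(23/6 - 19*Y))
√(K(-1401) + 709637) = √((⅙)*(-1401)*(23 - 114*(-1401)) + 709637) = √((⅙)*(-1401)*(23 + 159714) + 709637) = √((⅙)*(-1401)*159737 + 709637) = √(-74597179/2 + 709637) = √(-73177905/2) = I*√146355810/2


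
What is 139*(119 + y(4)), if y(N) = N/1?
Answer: 17097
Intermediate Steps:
y(N) = N (y(N) = N*1 = N)
139*(119 + y(4)) = 139*(119 + 4) = 139*123 = 17097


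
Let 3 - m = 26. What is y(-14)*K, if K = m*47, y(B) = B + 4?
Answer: 10810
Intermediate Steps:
m = -23 (m = 3 - 1*26 = 3 - 26 = -23)
y(B) = 4 + B
K = -1081 (K = -23*47 = -1081)
y(-14)*K = (4 - 14)*(-1081) = -10*(-1081) = 10810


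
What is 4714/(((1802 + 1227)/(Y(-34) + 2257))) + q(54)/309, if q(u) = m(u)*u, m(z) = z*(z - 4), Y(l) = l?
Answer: 94351482/23999 ≈ 3931.5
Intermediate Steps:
m(z) = z*(-4 + z)
q(u) = u²*(-4 + u) (q(u) = (u*(-4 + u))*u = u²*(-4 + u))
4714/(((1802 + 1227)/(Y(-34) + 2257))) + q(54)/309 = 4714/(((1802 + 1227)/(-34 + 2257))) + (54²*(-4 + 54))/309 = 4714/((3029/2223)) + (2916*50)*(1/309) = 4714/((3029*(1/2223))) + 145800*(1/309) = 4714/(233/171) + 48600/103 = 4714*(171/233) + 48600/103 = 806094/233 + 48600/103 = 94351482/23999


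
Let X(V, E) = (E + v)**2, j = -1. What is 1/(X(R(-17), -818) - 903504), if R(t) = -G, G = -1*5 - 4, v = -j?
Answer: -1/236015 ≈ -4.2370e-6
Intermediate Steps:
v = 1 (v = -1*(-1) = 1)
G = -9 (G = -5 - 4 = -9)
R(t) = 9 (R(t) = -1*(-9) = 9)
X(V, E) = (1 + E)**2 (X(V, E) = (E + 1)**2 = (1 + E)**2)
1/(X(R(-17), -818) - 903504) = 1/((1 - 818)**2 - 903504) = 1/((-817)**2 - 903504) = 1/(667489 - 903504) = 1/(-236015) = -1/236015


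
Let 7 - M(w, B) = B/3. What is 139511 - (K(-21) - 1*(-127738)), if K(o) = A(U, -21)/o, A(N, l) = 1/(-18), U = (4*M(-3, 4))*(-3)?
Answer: 4450193/378 ≈ 11773.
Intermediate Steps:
M(w, B) = 7 - B/3
U = -68 (U = (4*(7 - ⅓*4))*(-3) = (4*(7 - 4/3))*(-3) = (4*(17/3))*(-3) = (68/3)*(-3) = -68)
A(N, l) = -1/18
K(o) = -1/(18*o)
139511 - (K(-21) - 1*(-127738)) = 139511 - (-1/18/(-21) - 1*(-127738)) = 139511 - (-1/18*(-1/21) + 127738) = 139511 - (1/378 + 127738) = 139511 - 1*48284965/378 = 139511 - 48284965/378 = 4450193/378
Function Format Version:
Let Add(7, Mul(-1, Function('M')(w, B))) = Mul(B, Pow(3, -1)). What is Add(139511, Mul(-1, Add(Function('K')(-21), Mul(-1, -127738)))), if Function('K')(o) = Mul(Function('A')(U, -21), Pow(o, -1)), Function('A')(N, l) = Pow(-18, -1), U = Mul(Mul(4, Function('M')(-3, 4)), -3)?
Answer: Rational(4450193, 378) ≈ 11773.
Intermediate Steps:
Function('M')(w, B) = Add(7, Mul(Rational(-1, 3), B)) (Function('M')(w, B) = Add(7, Mul(-1, Mul(B, Pow(3, -1)))) = Add(7, Mul(-1, Mul(B, Rational(1, 3)))) = Add(7, Mul(-1, Mul(Rational(1, 3), B))) = Add(7, Mul(Rational(-1, 3), B)))
U = -68 (U = Mul(Mul(4, Add(7, Mul(Rational(-1, 3), 4))), -3) = Mul(Mul(4, Add(7, Rational(-4, 3))), -3) = Mul(Mul(4, Rational(17, 3)), -3) = Mul(Rational(68, 3), -3) = -68)
Function('A')(N, l) = Rational(-1, 18)
Function('K')(o) = Mul(Rational(-1, 18), Pow(o, -1))
Add(139511, Mul(-1, Add(Function('K')(-21), Mul(-1, -127738)))) = Add(139511, Mul(-1, Add(Mul(Rational(-1, 18), Pow(-21, -1)), Mul(-1, -127738)))) = Add(139511, Mul(-1, Add(Mul(Rational(-1, 18), Rational(-1, 21)), 127738))) = Add(139511, Mul(-1, Add(Rational(1, 378), 127738))) = Add(139511, Mul(-1, Rational(48284965, 378))) = Add(139511, Rational(-48284965, 378)) = Rational(4450193, 378)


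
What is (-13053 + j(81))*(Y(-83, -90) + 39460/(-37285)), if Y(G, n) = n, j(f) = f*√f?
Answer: 8368267128/7457 ≈ 1.1222e+6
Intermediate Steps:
j(f) = f^(3/2)
(-13053 + j(81))*(Y(-83, -90) + 39460/(-37285)) = (-13053 + 81^(3/2))*(-90 + 39460/(-37285)) = (-13053 + 729)*(-90 + 39460*(-1/37285)) = -12324*(-90 - 7892/7457) = -12324*(-679022/7457) = 8368267128/7457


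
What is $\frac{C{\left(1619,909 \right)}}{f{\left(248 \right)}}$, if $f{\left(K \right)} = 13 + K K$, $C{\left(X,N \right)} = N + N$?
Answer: $\frac{1818}{61517} \approx 0.029553$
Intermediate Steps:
$C{\left(X,N \right)} = 2 N$
$f{\left(K \right)} = 13 + K^{2}$
$\frac{C{\left(1619,909 \right)}}{f{\left(248 \right)}} = \frac{2 \cdot 909}{13 + 248^{2}} = \frac{1818}{13 + 61504} = \frac{1818}{61517}$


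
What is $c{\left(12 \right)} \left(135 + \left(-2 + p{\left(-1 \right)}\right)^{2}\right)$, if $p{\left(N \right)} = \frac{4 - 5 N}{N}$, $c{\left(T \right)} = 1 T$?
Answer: $3072$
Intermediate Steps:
$c{\left(T \right)} = T$
$p{\left(N \right)} = \frac{4 - 5 N}{N}$
$c{\left(12 \right)} \left(135 + \left(-2 + p{\left(-1 \right)}\right)^{2}\right) = 12 \left(135 + \left(-2 - \left(5 - \frac{4}{-1}\right)\right)^{2}\right) = 12 \left(135 + \left(-2 + \left(-5 + 4 \left(-1\right)\right)\right)^{2}\right) = 12 \left(135 + \left(-2 - 9\right)^{2}\right) = 12 \left(135 + \left(-11\right)^{2}\right) = 12 \left(135 + 121\right) = 12 \cdot 256 = 3072$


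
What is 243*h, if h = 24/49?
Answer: 5832/49 ≈ 119.02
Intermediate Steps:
h = 24/49 (h = 24*(1/49) = 24/49 ≈ 0.48980)
243*h = 243*(24/49) = 5832/49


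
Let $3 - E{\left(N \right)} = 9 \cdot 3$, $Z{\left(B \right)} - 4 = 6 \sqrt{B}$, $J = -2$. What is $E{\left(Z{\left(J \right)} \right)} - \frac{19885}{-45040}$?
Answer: $- \frac{212215}{9008} \approx -23.559$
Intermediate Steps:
$Z{\left(B \right)} = 4 + 6 \sqrt{B}$
$E{\left(N \right)} = -24$ ($E{\left(N \right)} = 3 - 9 \cdot 3 = 3 - 27 = -24$)
$E{\left(Z{\left(J \right)} \right)} - \frac{19885}{-45040} = -24 - \frac{19885}{-45040} = -24 - 19885 \left(- \frac{1}{45040}\right) = -24 - - \frac{3977}{9008} = -24 + \frac{3977}{9008} = - \frac{212215}{9008}$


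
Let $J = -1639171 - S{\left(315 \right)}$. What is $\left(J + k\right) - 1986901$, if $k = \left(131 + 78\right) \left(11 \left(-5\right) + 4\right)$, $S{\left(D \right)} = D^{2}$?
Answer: $-3735956$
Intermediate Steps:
$J = -1738396$ ($J = -1639171 - 315^{2} = -1639171 - 99225 = -1738396$)
$k = -10659$ ($k = 209 \left(-55 + 4\right) = 209 \left(-51\right) = -10659$)
$\left(J + k\right) - 1986901 = \left(-1738396 - 10659\right) - 1986901 = -1749055 - 1986901 = -3735956$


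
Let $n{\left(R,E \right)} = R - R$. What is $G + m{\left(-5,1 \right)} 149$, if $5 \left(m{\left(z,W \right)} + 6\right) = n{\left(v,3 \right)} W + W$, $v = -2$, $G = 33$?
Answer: $- \frac{4156}{5} \approx -831.2$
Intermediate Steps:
$n{\left(R,E \right)} = 0$
$m{\left(z,W \right)} = -6 + \frac{W}{5}$ ($m{\left(z,W \right)} = -6 + \frac{0 W + W}{5} = -6 + \frac{0 + W}{5} = -6 + \frac{W}{5}$)
$G + m{\left(-5,1 \right)} 149 = 33 + \left(-6 + \frac{1}{5} \cdot 1\right) 149 = 33 + \left(-6 + \frac{1}{5}\right) 149 = 33 - \frac{4321}{5} = - \frac{4156}{5}$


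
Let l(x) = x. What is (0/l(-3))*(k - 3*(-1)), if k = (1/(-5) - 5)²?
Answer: 0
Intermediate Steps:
k = 676/25 (k = (-⅕ - 5)² = (-26/5)² = 676/25 ≈ 27.040)
(0/l(-3))*(k - 3*(-1)) = (0/(-3))*(676/25 - 3*(-1)) = (0*(-⅓))*(676/25 + 3) = 0*(751/25) = 0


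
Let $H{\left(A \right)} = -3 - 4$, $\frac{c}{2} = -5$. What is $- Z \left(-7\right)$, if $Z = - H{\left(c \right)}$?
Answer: $49$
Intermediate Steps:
$c = -10$ ($c = 2 \left(-5\right) = -10$)
$H{\left(A \right)} = -7$
$Z = 7$ ($Z = \left(-1\right) \left(-7\right) = 7$)
$- Z \left(-7\right) = \left(-1\right) 7 \left(-7\right) = \left(-7\right) \left(-7\right) = 49$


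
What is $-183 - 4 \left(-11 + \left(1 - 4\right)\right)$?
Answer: $-127$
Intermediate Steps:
$-183 - 4 \left(-11 + \left(1 - 4\right)\right) = -183 - 4 \left(-11 - 3\right) = -183 - 4 \left(-14\right) = -183 - -56 = -183 + 56 = -127$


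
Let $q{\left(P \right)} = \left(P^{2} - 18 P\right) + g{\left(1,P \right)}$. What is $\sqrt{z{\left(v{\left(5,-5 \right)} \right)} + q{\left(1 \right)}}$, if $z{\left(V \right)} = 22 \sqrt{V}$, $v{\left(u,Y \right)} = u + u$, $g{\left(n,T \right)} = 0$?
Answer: $\sqrt{-17 + 22 \sqrt{10}} \approx 7.2505$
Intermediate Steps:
$v{\left(u,Y \right)} = 2 u$
$q{\left(P \right)} = P^{2} - 18 P$ ($q{\left(P \right)} = \left(P^{2} - 18 P\right) + 0 = P^{2} - 18 P$)
$\sqrt{z{\left(v{\left(5,-5 \right)} \right)} + q{\left(1 \right)}} = \sqrt{22 \sqrt{2 \cdot 5} + 1 \left(-18 + 1\right)} = \sqrt{22 \sqrt{10} + 1 \left(-17\right)} = \sqrt{22 \sqrt{10} - 17} = \sqrt{-17 + 22 \sqrt{10}}$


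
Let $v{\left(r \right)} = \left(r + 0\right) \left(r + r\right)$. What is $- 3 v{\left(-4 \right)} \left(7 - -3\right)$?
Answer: $-960$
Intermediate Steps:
$v{\left(r \right)} = 2 r^{2}$ ($v{\left(r \right)} = r 2 r = 2 r^{2}$)
$- 3 v{\left(-4 \right)} \left(7 - -3\right) = - 3 \cdot 2 \left(-4\right)^{2} \left(7 - -3\right) = - 3 \cdot 2 \cdot 16 \left(7 + 3\right) = \left(-3\right) 32 \cdot 10 = \left(-96\right) 10 = -960$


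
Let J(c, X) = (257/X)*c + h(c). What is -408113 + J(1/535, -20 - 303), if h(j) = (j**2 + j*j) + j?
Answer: -37730322290319/92450675 ≈ -4.0811e+5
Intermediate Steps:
h(j) = j + 2*j**2 (h(j) = (j**2 + j**2) + j = 2*j**2 + j = j + 2*j**2)
J(c, X) = c*(1 + 2*c) + 257*c/X (J(c, X) = (257/X)*c + c*(1 + 2*c) = 257*c/X + c*(1 + 2*c) = c*(1 + 2*c) + 257*c/X)
-408113 + J(1/535, -20 - 303) = -408113 + (257 + (-20 - 303)*(1 + 2/535))/(535*(-20 - 303)) = -408113 + (1/535)*(257 - 323*(1 + 2*(1/535)))/(-323) = -408113 + (1/535)*(-1/323)*(257 - 323*(1 + 2/535)) = -408113 + (1/535)*(-1/323)*(257 - 323*537/535) = -408113 + (1/535)*(-1/323)*(257 - 173451/535) = -408113 + (1/535)*(-1/323)*(-35956/535) = -408113 + 35956/92450675 = -37730322290319/92450675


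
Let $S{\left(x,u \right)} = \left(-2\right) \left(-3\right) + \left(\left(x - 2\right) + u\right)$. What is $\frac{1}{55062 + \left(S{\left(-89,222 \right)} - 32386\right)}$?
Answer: $\frac{1}{22813} \approx 4.3835 \cdot 10^{-5}$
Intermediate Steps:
$S{\left(x,u \right)} = 4 + u + x$ ($S{\left(x,u \right)} = 6 + \left(\left(-2 + x\right) + u\right) = 6 + \left(-2 + u + x\right) = 4 + u + x$)
$\frac{1}{55062 + \left(S{\left(-89,222 \right)} - 32386\right)} = \frac{1}{55062 + \left(\left(4 + 222 - 89\right) - 32386\right)} = \frac{1}{55062 + \left(137 - 32386\right)} = \frac{1}{55062 - 32249} = \frac{1}{22813}$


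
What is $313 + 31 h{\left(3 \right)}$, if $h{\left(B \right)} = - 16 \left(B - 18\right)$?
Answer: $7753$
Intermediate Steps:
$h{\left(B \right)} = 288 - 16 B$ ($h{\left(B \right)} = - 16 \left(-18 + B\right) = 288 - 16 B$)
$313 + 31 h{\left(3 \right)} = 313 + 31 \left(288 - 48\right) = 313 + 31 \cdot 240 = 313 + 7440 = 7753$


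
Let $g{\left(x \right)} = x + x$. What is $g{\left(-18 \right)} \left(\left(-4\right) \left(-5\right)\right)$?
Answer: $-720$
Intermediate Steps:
$g{\left(x \right)} = 2 x$
$g{\left(-18 \right)} \left(\left(-4\right) \left(-5\right)\right) = 2 \left(-18\right) \left(\left(-4\right) \left(-5\right)\right) = \left(-36\right) 20 = -720$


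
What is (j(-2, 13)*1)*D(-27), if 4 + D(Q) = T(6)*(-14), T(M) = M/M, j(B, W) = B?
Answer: 36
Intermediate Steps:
T(M) = 1
D(Q) = -18 (D(Q) = -4 + 1*(-14) = -4 - 14 = -18)
(j(-2, 13)*1)*D(-27) = -2*1*(-18) = -2*(-18) = 36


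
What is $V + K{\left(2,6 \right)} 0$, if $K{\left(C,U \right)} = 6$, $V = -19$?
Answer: $-19$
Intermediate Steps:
$V + K{\left(2,6 \right)} 0 = -19 + 6 \cdot 0 = -19 + 0 = -19$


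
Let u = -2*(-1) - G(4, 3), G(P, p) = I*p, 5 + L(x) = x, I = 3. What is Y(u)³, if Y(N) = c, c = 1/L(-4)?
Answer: -1/729 ≈ -0.0013717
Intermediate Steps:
L(x) = -5 + x
G(P, p) = 3*p
u = -7 (u = -2*(-1) - 3*3 = 2 - 1*9 = 2 - 9 = -7)
c = -⅑ (c = 1/(-5 - 4) = 1/(-9) = -⅑ ≈ -0.11111)
Y(N) = -⅑
Y(u)³ = (-⅑)³ = -1/729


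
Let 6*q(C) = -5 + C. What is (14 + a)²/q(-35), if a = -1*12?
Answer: -⅗ ≈ -0.60000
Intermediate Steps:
q(C) = -⅚ + C/6 (q(C) = (-5 + C)/6 = -⅚ + C/6)
a = -12
(14 + a)²/q(-35) = (14 - 12)²/(-⅚ + (⅙)*(-35)) = 2²/(-⅚ - 35/6) = 4/(-20/3) = 4*(-3/20) = -⅗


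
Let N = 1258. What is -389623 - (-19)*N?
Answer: -365721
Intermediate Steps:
-389623 - (-19)*N = -389623 - (-19)*1258 = -389623 - 1*(-23902) = -389623 + 23902 = -365721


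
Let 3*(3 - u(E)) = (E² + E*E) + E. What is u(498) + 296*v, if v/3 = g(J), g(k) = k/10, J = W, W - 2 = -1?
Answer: -827051/5 ≈ -1.6541e+5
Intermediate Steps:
W = 1 (W = 2 - 1 = 1)
J = 1
g(k) = k/10 (g(k) = k*(⅒) = k/10)
v = 3/10 (v = 3*((⅒)*1) = 3*(⅒) = 3/10 ≈ 0.30000)
u(E) = 3 - 2*E²/3 - E/3 (u(E) = 3 - ((E² + E*E) + E)/3 = 3 - ((E² + E²) + E)/3 = 3 - (2*E² + E)/3 = 3 - (E + 2*E²)/3 = 3 + (-2*E²/3 - E/3) = 3 - 2*E²/3 - E/3)
u(498) + 296*v = (3 - ⅔*498² - ⅓*498) + 296*(3/10) = (3 - ⅔*248004 - 166) + 444/5 = (3 - 165336 - 166) + 444/5 = -165499 + 444/5 = -827051/5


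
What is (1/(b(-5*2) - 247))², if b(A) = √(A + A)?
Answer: I/(988*√5 + 60989*I) ≈ 1.6375e-5 + 5.9316e-7*I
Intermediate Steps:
b(A) = √2*√A (b(A) = √(2*A) = √2*√A)
(1/(b(-5*2) - 247))² = (1/(√2*√(-5*2) - 247))² = (1/(√2*√(-10) - 247))² = (1/(√2*(I*√10) - 247))² = (1/(2*I*√5 - 247))² = (1/(-247 + 2*I*√5))² = (-247 + 2*I*√5)⁻²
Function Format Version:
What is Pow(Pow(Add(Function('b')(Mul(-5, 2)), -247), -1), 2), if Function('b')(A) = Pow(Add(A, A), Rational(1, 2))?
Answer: Mul(I, Pow(Add(Mul(988, Pow(5, Rational(1, 2))), Mul(60989, I)), -1)) ≈ Add(1.6375e-5, Mul(5.9316e-7, I))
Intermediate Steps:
Function('b')(A) = Mul(Pow(2, Rational(1, 2)), Pow(A, Rational(1, 2))) (Function('b')(A) = Pow(Mul(2, A), Rational(1, 2)) = Mul(Pow(2, Rational(1, 2)), Pow(A, Rational(1, 2))))
Pow(Pow(Add(Function('b')(Mul(-5, 2)), -247), -1), 2) = Pow(Pow(Add(Mul(Pow(2, Rational(1, 2)), Pow(Mul(-5, 2), Rational(1, 2))), -247), -1), 2) = Pow(Pow(Add(Mul(Pow(2, Rational(1, 2)), Pow(-10, Rational(1, 2))), -247), -1), 2) = Pow(Pow(Add(Mul(Pow(2, Rational(1, 2)), Mul(I, Pow(10, Rational(1, 2)))), -247), -1), 2) = Pow(Pow(Add(Mul(2, I, Pow(5, Rational(1, 2))), -247), -1), 2) = Pow(Pow(Add(-247, Mul(2, I, Pow(5, Rational(1, 2)))), -1), 2) = Pow(Add(-247, Mul(2, I, Pow(5, Rational(1, 2)))), -2)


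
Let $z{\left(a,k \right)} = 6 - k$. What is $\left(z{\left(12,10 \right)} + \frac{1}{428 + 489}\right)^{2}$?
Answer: $\frac{13446889}{840889} \approx 15.991$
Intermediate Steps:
$\left(z{\left(12,10 \right)} + \frac{1}{428 + 489}\right)^{2} = \left(\left(6 - 10\right) + \frac{1}{428 + 489}\right)^{2} = \left(\left(6 - 10\right) + \frac{1}{917}\right)^{2} = \left(-4 + \frac{1}{917}\right)^{2} = \left(- \frac{3667}{917}\right)^{2} = \frac{13446889}{840889}$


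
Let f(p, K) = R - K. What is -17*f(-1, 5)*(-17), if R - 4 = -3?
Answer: -1156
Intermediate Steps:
R = 1 (R = 4 - 3 = 1)
f(p, K) = 1 - K
-17*f(-1, 5)*(-17) = -17*(1 - 1*5)*(-17) = -17*(1 - 5)*(-17) = -17*(-4)*(-17) = 68*(-17) = -1156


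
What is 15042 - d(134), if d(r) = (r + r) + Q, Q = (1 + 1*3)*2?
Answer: 14766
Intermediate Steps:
Q = 8 (Q = (1 + 3)*2 = 4*2 = 8)
d(r) = 8 + 2*r (d(r) = (r + r) + 8 = 2*r + 8 = 8 + 2*r)
15042 - d(134) = 15042 - (8 + 2*134) = 15042 - (8 + 268) = 15042 - 1*276 = 15042 - 276 = 14766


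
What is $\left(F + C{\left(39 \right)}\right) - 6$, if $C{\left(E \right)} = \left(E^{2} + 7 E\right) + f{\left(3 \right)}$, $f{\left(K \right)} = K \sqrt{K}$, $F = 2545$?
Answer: $4333 + 3 \sqrt{3} \approx 4338.2$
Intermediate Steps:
$f{\left(K \right)} = K^{\frac{3}{2}}$
$C{\left(E \right)} = E^{2} + 3 \sqrt{3} + 7 E$ ($C{\left(E \right)} = \left(E^{2} + 7 E\right) + 3^{\frac{3}{2}} = \left(E^{2} + 7 E\right) + 3 \sqrt{3} = E^{2} + 3 \sqrt{3} + 7 E$)
$\left(F + C{\left(39 \right)}\right) - 6 = \left(2545 + \left(39^{2} + 3 \sqrt{3} + 7 \cdot 39\right)\right) - 6 = \left(2545 + \left(1521 + 3 \sqrt{3} + 273\right)\right) - 6 = \left(2545 + \left(1794 + 3 \sqrt{3}\right)\right) - 6 = \left(4339 + 3 \sqrt{3}\right) - 6 = 4333 + 3 \sqrt{3}$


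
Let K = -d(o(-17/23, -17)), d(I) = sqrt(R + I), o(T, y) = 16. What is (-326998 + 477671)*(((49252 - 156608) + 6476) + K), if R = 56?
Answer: -15199892240 - 904038*sqrt(2) ≈ -1.5201e+10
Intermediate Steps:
d(I) = sqrt(56 + I)
K = -6*sqrt(2) (K = -sqrt(56 + 16) = -sqrt(72) = -6*sqrt(2) ≈ -8.4853)
(-326998 + 477671)*(((49252 - 156608) + 6476) + K) = (-326998 + 477671)*(((49252 - 156608) + 6476) - 6*sqrt(2)) = 150673*((-107356 + 6476) - 6*sqrt(2)) = 150673*(-100880 - 6*sqrt(2)) = -15199892240 - 904038*sqrt(2)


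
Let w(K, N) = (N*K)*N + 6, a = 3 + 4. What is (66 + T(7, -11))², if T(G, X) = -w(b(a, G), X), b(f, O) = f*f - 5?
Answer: 27709696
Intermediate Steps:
a = 7
b(f, O) = -5 + f² (b(f, O) = f² - 5 = -5 + f²)
w(K, N) = 6 + K*N² (w(K, N) = (K*N)*N + 6 = K*N² + 6 = 6 + K*N²)
T(G, X) = -6 - 44*X² (T(G, X) = -(6 + (-5 + 7²)*X²) = -(6 + (-5 + 49)*X²) = -(6 + 44*X²) = -6 - 44*X²)
(66 + T(7, -11))² = (66 + (-6 - 44*(-11)²))² = (66 + (-6 - 44*121))² = (66 + (-6 - 5324))² = (66 - 5330)² = (-5264)² = 27709696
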